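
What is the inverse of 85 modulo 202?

202 = 2·85 + 32
85 = 2·32 + 21
32 = 1·21 + 11
21 = 1·11 + 10
11 = 1·10 + 1
10 = 10·1 + 0
gcd(85, 202) = 1, so the inverse exists.
Bézout: 1 = 8·202 − 19·85.
So 85⁻¹ ≡ −19 ≡ 183 (mod 202).

183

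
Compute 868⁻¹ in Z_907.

907 = 1·868 + 39
868 = 22·39 + 10
39 = 3·10 + 9
10 = 1·9 + 1
9 = 9·1 + 0
gcd(868, 907) = 1, so the inverse exists.
Back-substitute for 1:
1 = 1·10 − 1·9
  = −1·39 + 4·10
  = 4·868 − 89·39
  = −89·907 + 93·868
So 868⁻¹ ≡ 93 (mod 907).

93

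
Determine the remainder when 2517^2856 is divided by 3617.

2856 in binary is 101100101000, i.e. 2856 = 2048 + 512 + 256 + 32 + 8.
2517^1 ≡ 2517 (mod 3617)
2517^2 ≡ 2517^2 = 6335289 ≡ 1922 (mod 3617)
2517^4 ≡ 1922^2 = 3694084 ≡ 1127 (mod 3617)
2517^8 ≡ 1127^2 = 1270129 ≡ 562 (mod 3617)
2517^16 ≡ 562^2 = 315844 ≡ 1165 (mod 3617)
2517^32 ≡ 1165^2 = 1357225 ≡ 850 (mod 3617)
2517^64 ≡ 850^2 = 722500 ≡ 2717 (mod 3617)
2517^128 ≡ 2717^2 = 7382089 ≡ 3409 (mod 3617)
2517^256 ≡ 3409^2 = 11621281 ≡ 3477 (mod 3617)
2517^512 ≡ 3477^2 = 12089529 ≡ 1515 (mod 3617)
2517^1024 ≡ 1515^2 = 2295225 ≡ 2047 (mod 3617)
2517^2048 ≡ 2047^2 = 4190209 ≡ 1723 (mod 3617)
2517^2856 = 2517^2048 × 2517^512 × 2517^256 × 2517^32 × 2517^8 ≡ 1723 × 1515 × 3477 × 850 × 562 (mod 3617).
Accumulate the product:
1723 × 1515 = 2610345 ≡ 2488
2488 × 3477 = 8650776 ≡ 2529
2529 × 850 = 2149650 ≡ 1152
1152 × 562 = 647424 ≡ 3598

3598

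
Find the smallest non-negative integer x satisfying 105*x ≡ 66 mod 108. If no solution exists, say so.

14

gcd(105, 108) = 3, and 3 | 66, so solutions exist.
Divide through by 3: 35*x ≡ 22 mod 36.
35⁻¹ ≡ 35 (mod 36).
x ≡ 35*22 ≡ 14 (mod 36).
The smallest non-negative solution is x = 14.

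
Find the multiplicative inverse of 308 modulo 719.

By the extended Euclidean algorithm:
719 = 2·308 + 103
308 = 2·103 + 102
103 = 1·102 + 1
102 = 102·1 + 0
gcd(308, 719) = 1, so the inverse exists.
Back-substitute for 1:
1 = 1·103 − 1·102
  = −1·308 + 3·103
  = 3·719 − 7·308
So 308⁻¹ ≡ −7 ≡ 712 (mod 719).

712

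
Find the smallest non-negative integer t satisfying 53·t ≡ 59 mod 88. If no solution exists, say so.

31

gcd(53, 88) = 1, so a unique solution mod 88 exists.
53⁻¹ ≡ 5 (mod 88).
t ≡ 5·59 ≡ 31 (mod 88).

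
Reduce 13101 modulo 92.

13101 = 142×92 + 37, so 13101 ≡ 37 (mod 92).

37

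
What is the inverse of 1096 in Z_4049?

4049 = 3×1096 + 761
1096 = 1×761 + 335
761 = 2×335 + 91
335 = 3×91 + 62
91 = 1×62 + 29
62 = 2×29 + 4
29 = 7×4 + 1
4 = 4×1 + 0
gcd(1096, 4049) = 1, so the inverse exists.
Back-substitute for 1:
1 = 1×29 − 7×4
  = −7×62 + 15×29
  = 15×91 − 22×62
  = −22×335 + 81×91
  = 81×761 − 184×335
  = −184×1096 + 265×761
  = 265×4049 − 979×1096
So 1096⁻¹ ≡ −979 ≡ 3070 (mod 4049).

3070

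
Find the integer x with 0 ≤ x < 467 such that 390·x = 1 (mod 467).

Apply the Euclidean algorithm and back-substitute:
467 = 1·390 + 77
390 = 5·77 + 5
77 = 15·5 + 2
5 = 2·2 + 1
2 = 2·1 + 0
gcd(390, 467) = 1, so the inverse exists.
Back-substitute for 1:
1 = 1·5 − 2·2
  = −2·77 + 31·5
  = 31·390 − 157·77
  = −157·467 + 188·390
So 390⁻¹ ≡ 188 (mod 467).

188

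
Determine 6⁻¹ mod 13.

13 = 2×6 + 1
6 = 6×1 + 0
gcd(6, 13) = 1, so the inverse exists.
Bézout: 1 = 1×13 − 2×6.
So 6⁻¹ ≡ −2 ≡ 11 (mod 13).

11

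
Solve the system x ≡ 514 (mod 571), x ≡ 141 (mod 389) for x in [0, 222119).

571⁻¹ mod 389: 571*280 ≡ 1 (mod 389), so 571⁻¹ ≡ 280.
x = 514 + 571*((141 − 514)*280 mod 389) = 514 + 571*201 = 115285.
Check: 115285 mod 571 = 514, 115285 mod 389 = 141. ✓

115285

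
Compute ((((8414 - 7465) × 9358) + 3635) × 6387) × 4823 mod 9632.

8414 - 7465 = 949
949 × 9358 = 8880742 ≡ 38 (mod 9632)
38 + 3635 = 3673
3673 × 6387 = 23459451 ≡ 5531 (mod 9632)
5531 × 4823 = 26676013 ≡ 5005 (mod 9632)

5005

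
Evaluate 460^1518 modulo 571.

Using repeated squaring:
1518 in binary is 10111101110, i.e. 1518 = 1024 + 256 + 128 + 64 + 32 + 8 + 4 + 2.
460^1 ≡ 460 (mod 571)
460^2 ≡ 460^2 = 211600 ≡ 330 (mod 571)
460^4 ≡ 330^2 = 108900 ≡ 410 (mod 571)
460^8 ≡ 410^2 = 168100 ≡ 226 (mod 571)
460^16 ≡ 226^2 = 51076 ≡ 257 (mod 571)
460^32 ≡ 257^2 = 66049 ≡ 384 (mod 571)
460^64 ≡ 384^2 = 147456 ≡ 138 (mod 571)
460^128 ≡ 138^2 = 19044 ≡ 201 (mod 571)
460^256 ≡ 201^2 = 40401 ≡ 431 (mod 571)
460^512 ≡ 431^2 = 185761 ≡ 186 (mod 571)
460^1024 ≡ 186^2 = 34596 ≡ 336 (mod 571)
460^1518 = 460^1024 × 460^256 × 460^128 × 460^64 × 460^32 × 460^8 × 460^4 × 460^2 ≡ 336 × 431 × 201 × 138 × 384 × 226 × 410 × 330 (mod 571).
Accumulate the product:
336 × 431 = 144816 ≡ 353
353 × 201 = 70953 ≡ 149
149 × 138 = 20562 ≡ 6
6 × 384 = 2304 ≡ 20
20 × 226 = 4520 ≡ 523
523 × 410 = 214430 ≡ 305
305 × 330 = 100650 ≡ 154

154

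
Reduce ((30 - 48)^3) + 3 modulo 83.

30 - 48 = -18 ≡ 65 (mod 83)
(65)^3 ≡ 61 (mod 83)
61 + 3 = 64

64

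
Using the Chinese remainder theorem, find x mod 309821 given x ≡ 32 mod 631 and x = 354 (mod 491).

631⁻¹ mod 491: 631×242 ≡ 1 (mod 491), so 631⁻¹ ≡ 242.
x = 32 + 631×((354 − 32)×242 mod 491) = 32 + 631×346 = 218358.
Check: 218358 mod 631 = 32, 218358 mod 491 = 354. ✓

218358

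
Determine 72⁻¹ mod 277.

227

Apply the Euclidean algorithm and back-substitute:
277 = 3*72 + 61
72 = 1*61 + 11
61 = 5*11 + 6
11 = 1*6 + 5
6 = 1*5 + 1
5 = 5*1 + 0
gcd(72, 277) = 1, so the inverse exists.
Back-substitute for 1:
1 = 1*6 − 1*5
  = −1*11 + 2*6
  = 2*61 − 11*11
  = −11*72 + 13*61
  = 13*277 − 50*72
So 72⁻¹ ≡ −50 ≡ 227 (mod 277).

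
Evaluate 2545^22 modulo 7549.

988

22 in binary is 10110, i.e. 22 = 16 + 4 + 2.
2545^1 ≡ 2545 (mod 7549)
2545^2 ≡ 2545^2 = 6477025 ≡ 7532 (mod 7549)
2545^4 ≡ 7532^2 = 56731024 ≡ 289 (mod 7549)
2545^8 ≡ 289^2 = 83521 ≡ 482 (mod 7549)
2545^16 ≡ 482^2 = 232324 ≡ 5854 (mod 7549)
2545^22 = 2545^16 * 2545^4 * 2545^2 ≡ 5854 * 289 * 7532 (mod 7549).
Accumulate the product:
5854 * 289 = 1691806 ≡ 830
830 * 7532 = 6251560 ≡ 988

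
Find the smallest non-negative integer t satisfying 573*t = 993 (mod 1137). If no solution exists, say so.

gcd(573, 1137) = 3, and 3 | 993, so solutions exist.
Divide through by 3: 191*t = 331 (mod 379).
191⁻¹ ≡ 127 (mod 379).
t ≡ 127*331 ≡ 347 (mod 379).
The smallest non-negative solution is t = 347.

347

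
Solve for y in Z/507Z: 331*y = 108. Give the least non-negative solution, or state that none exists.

gcd(331, 507) = 1, so a unique solution mod 507 exists.
331⁻¹ ≡ 193 (mod 507).
y ≡ 193*108 ≡ 57 (mod 507).

57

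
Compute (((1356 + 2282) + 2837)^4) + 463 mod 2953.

1356 + 2282 = 3638 ≡ 685 (mod 2953)
685 + 2837 = 3522 ≡ 569 (mod 2953)
(569)^4 ≡ 2903 (mod 2953)
2903 + 463 = 3366 ≡ 413 (mod 2953)

413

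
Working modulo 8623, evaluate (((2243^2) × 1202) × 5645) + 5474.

(2243)^2 ≡ 3840 (mod 8623)
3840 × 1202 = 4615680 ≡ 2375 (mod 8623)
2375 × 5645 = 13406875 ≡ 6733 (mod 8623)
6733 + 5474 = 12207 ≡ 3584 (mod 8623)

3584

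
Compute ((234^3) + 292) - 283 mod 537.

(234)^3 ≡ 84 (mod 537)
84 + 292 = 376
376 - 283 = 93

93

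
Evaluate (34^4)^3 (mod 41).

31

(34)^4 ≡ 23 (mod 41)
(23)^3 ≡ 31 (mod 41)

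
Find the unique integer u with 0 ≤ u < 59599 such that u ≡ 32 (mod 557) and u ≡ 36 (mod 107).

557⁻¹ mod 107: 557×73 ≡ 1 (mod 107), so 557⁻¹ ≡ 73.
u = 32 + 557×((36 − 32)×73 mod 107) = 32 + 557×78 = 43478.

43478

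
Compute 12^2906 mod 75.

Compute successive squares:
2906 in binary is 101101011010, i.e. 2906 = 2048 + 512 + 256 + 64 + 16 + 8 + 2.
12^1 ≡ 12 (mod 75)
12^2 ≡ 12^2 = 144 ≡ 69 (mod 75)
12^4 ≡ 69^2 = 4761 ≡ 36 (mod 75)
12^8 ≡ 36^2 = 1296 ≡ 21 (mod 75)
12^16 ≡ 21^2 = 441 ≡ 66 (mod 75)
12^32 ≡ 66^2 = 4356 ≡ 6 (mod 75)
12^64 ≡ 6^2 = 36 (mod 75)
12^128 ≡ 36^2 = 1296 ≡ 21 (mod 75)
12^256 ≡ 21^2 = 441 ≡ 66 (mod 75)
12^512 ≡ 66^2 = 4356 ≡ 6 (mod 75)
12^1024 ≡ 6^2 = 36 (mod 75)
12^2048 ≡ 36^2 = 1296 ≡ 21 (mod 75)
12^2906 = 12^2048 · 12^512 · 12^256 · 12^64 · 12^16 · 12^8 · 12^2 ≡ 21 · 6 · 66 · 36 · 66 · 21 · 69 (mod 75).
Accumulate the product:
21 · 6 = 126 ≡ 51
51 · 66 = 3366 ≡ 66
66 · 36 = 2376 ≡ 51
51 · 66 = 3366 ≡ 66
66 · 21 = 1386 ≡ 36
36 · 69 = 2484 ≡ 9

9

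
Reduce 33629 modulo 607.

244

33629 = 55·607 + 244, so 33629 ≡ 244 (mod 607).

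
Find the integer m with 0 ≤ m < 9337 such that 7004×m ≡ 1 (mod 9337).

By the extended Euclidean algorithm:
9337 = 1×7004 + 2333
7004 = 3×2333 + 5
2333 = 466×5 + 3
5 = 1×3 + 2
3 = 1×2 + 1
2 = 2×1 + 0
gcd(7004, 9337) = 1, so the inverse exists.
Bézout: 1 = 2801×9337 − 3734×7004.
So 7004⁻¹ ≡ −3734 ≡ 5603 (mod 9337).

5603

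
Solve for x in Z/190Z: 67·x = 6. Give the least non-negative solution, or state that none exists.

88

gcd(67, 190) = 1, so a unique solution mod 190 exists.
67⁻¹ ≡ 173 (mod 190).
x ≡ 173·6 ≡ 88 (mod 190).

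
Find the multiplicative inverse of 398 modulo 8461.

1807

By the extended Euclidean algorithm:
8461 = 21×398 + 103
398 = 3×103 + 89
103 = 1×89 + 14
89 = 6×14 + 5
14 = 2×5 + 4
5 = 1×4 + 1
4 = 4×1 + 0
gcd(398, 8461) = 1, so the inverse exists.
Back-substitute for 1:
1 = 1×5 − 1×4
  = −1×14 + 3×5
  = 3×89 − 19×14
  = −19×103 + 22×89
  = 22×398 − 85×103
  = −85×8461 + 1807×398
So 398⁻¹ ≡ 1807 (mod 8461).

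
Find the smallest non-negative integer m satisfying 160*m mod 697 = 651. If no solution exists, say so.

gcd(160, 697) = 1, so a unique solution mod 697 exists.
160⁻¹ ≡ 379 (mod 697).
m ≡ 379*651 ≡ 688 (mod 697).

688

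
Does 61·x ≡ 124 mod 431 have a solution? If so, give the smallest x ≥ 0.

214

gcd(61, 431) = 1, so a unique solution mod 431 exists.
61⁻¹ ≡ 106 (mod 431).
x ≡ 106·124 ≡ 214 (mod 431).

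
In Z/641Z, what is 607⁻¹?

509

Run the extended Euclidean algorithm:
641 = 1*607 + 34
607 = 17*34 + 29
34 = 1*29 + 5
29 = 5*5 + 4
5 = 1*4 + 1
4 = 4*1 + 0
gcd(607, 641) = 1, so the inverse exists.
Bézout: 1 = 125*641 − 132*607.
So 607⁻¹ ≡ −132 ≡ 509 (mod 641).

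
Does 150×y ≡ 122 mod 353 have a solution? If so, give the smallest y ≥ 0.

62

gcd(150, 353) = 1, so a unique solution mod 353 exists.
150⁻¹ ≡ 313 (mod 353).
y ≡ 313×122 ≡ 62 (mod 353).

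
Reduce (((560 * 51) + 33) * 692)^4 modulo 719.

560 * 51 = 28560 ≡ 519 (mod 719)
519 + 33 = 552
552 * 692 = 381984 ≡ 195 (mod 719)
(195)^4 ≡ 253 (mod 719)

253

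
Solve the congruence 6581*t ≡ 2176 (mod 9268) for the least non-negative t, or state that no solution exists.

4052

gcd(6581, 9268) = 1, so a unique solution mod 9268 exists.
6581⁻¹ ≡ 645 (mod 9268).
t ≡ 645*2176 ≡ 4052 (mod 9268).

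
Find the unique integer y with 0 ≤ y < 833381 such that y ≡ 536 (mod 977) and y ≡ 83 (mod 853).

460703

977⁻¹ mod 853: 977·626 ≡ 1 (mod 853), so 977⁻¹ ≡ 626.
y = 536 + 977·((83 − 536)·626 mod 853) = 536 + 977·471 = 460703.
Check: 460703 mod 977 = 536, 460703 mod 853 = 83. ✓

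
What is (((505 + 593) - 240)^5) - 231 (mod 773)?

428

505 + 593 = 1098 ≡ 325 (mod 773)
325 - 240 = 85
(85)^5 ≡ 659 (mod 773)
659 - 231 = 428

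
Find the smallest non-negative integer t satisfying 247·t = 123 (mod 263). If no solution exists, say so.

206

gcd(247, 263) = 1, so a unique solution mod 263 exists.
247⁻¹ ≡ 115 (mod 263).
t ≡ 115·123 ≡ 206 (mod 263).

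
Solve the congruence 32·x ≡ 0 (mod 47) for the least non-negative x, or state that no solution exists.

gcd(32, 47) = 1, so a unique solution mod 47 exists.
32⁻¹ ≡ 25 (mod 47).
x ≡ 25·0 ≡ 0 (mod 47).

0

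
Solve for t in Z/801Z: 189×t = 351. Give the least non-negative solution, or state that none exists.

gcd(189, 801) = 9, and 9 | 351, so solutions exist.
Divide through by 9: 21×t mod 89 = 39.
21⁻¹ ≡ 17 (mod 89).
t ≡ 17×39 ≡ 40 (mod 89).
The smallest non-negative solution is t = 40.

40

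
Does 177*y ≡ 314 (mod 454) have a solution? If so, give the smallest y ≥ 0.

366

gcd(177, 454) = 1, so a unique solution mod 454 exists.
177⁻¹ ≡ 59 (mod 454).
y ≡ 59*314 ≡ 366 (mod 454).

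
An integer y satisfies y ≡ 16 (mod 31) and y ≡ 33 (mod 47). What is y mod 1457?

1349

31⁻¹ mod 47: 31×44 ≡ 1 (mod 47), so 31⁻¹ ≡ 44.
y = 16 + 31×((33 − 16)×44 mod 47) = 16 + 31×43 = 1349.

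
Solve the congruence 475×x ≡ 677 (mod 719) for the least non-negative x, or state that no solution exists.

gcd(475, 719) = 1, so a unique solution mod 719 exists.
475⁻¹ ≡ 221 (mod 719).
x ≡ 221×677 ≡ 65 (mod 719).

65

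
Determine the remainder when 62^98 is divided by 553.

Compute successive squares:
62^1 ≡ 62 (mod 553)
62^2 ≡ 62^2 = 3844 ≡ 526 (mod 553)
62^4 ≡ 526^2 = 276676 ≡ 176 (mod 553)
62^8 ≡ 176^2 = 30976 ≡ 8 (mod 553)
62^16 ≡ 8^2 = 64 (mod 553)
62^32 ≡ 64^2 = 4096 ≡ 225 (mod 553)
62^64 ≡ 225^2 = 50625 ≡ 302 (mod 553)
62^98 = 62^64 · 62^32 · 62^2 ≡ 302 · 225 · 526 (mod 553).
Accumulate the product:
302 · 225 = 67950 ≡ 484
484 · 526 = 254584 ≡ 204

204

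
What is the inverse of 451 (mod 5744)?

4827

Run the extended Euclidean algorithm:
5744 = 12×451 + 332
451 = 1×332 + 119
332 = 2×119 + 94
119 = 1×94 + 25
94 = 3×25 + 19
25 = 1×19 + 6
19 = 3×6 + 1
6 = 6×1 + 0
gcd(451, 5744) = 1, so the inverse exists.
Back-substitute for 1:
1 = 1×19 − 3×6
  = −3×25 + 4×19
  = 4×94 − 15×25
  = −15×119 + 19×94
  = 19×332 − 53×119
  = −53×451 + 72×332
  = 72×5744 − 917×451
So 451⁻¹ ≡ −917 ≡ 4827 (mod 5744).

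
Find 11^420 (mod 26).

Using repeated squaring:
11^1 ≡ 11 (mod 26)
11^2 ≡ 11^2 = 121 ≡ 17 (mod 26)
11^4 ≡ 17^2 = 289 ≡ 3 (mod 26)
11^8 ≡ 3^2 = 9 (mod 26)
11^16 ≡ 9^2 = 81 ≡ 3 (mod 26)
11^32 ≡ 3^2 = 9 (mod 26)
11^64 ≡ 9^2 = 81 ≡ 3 (mod 26)
11^128 ≡ 3^2 = 9 (mod 26)
11^256 ≡ 9^2 = 81 ≡ 3 (mod 26)
11^420 = 11^256 × 11^128 × 11^32 × 11^4 ≡ 3 × 9 × 9 × 3 (mod 26).
Accumulate the product:
3 × 9 = 27 ≡ 1
1 × 9 = 9
9 × 3 = 27 ≡ 1

1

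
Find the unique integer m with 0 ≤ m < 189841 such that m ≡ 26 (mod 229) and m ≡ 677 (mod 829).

229⁻¹ mod 829: 229*648 ≡ 1 (mod 829), so 229⁻¹ ≡ 648.
m = 26 + 229*((677 − 26)*648 mod 829) = 26 + 229*716 = 163990.
Check: 163990 mod 229 = 26, 163990 mod 829 = 677. ✓

163990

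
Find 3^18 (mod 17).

Compute successive squares:
18 in binary is 10010, i.e. 18 = 16 + 2.
3^1 ≡ 3 (mod 17)
3^2 ≡ 3^2 = 9 (mod 17)
3^4 ≡ 9^2 = 81 ≡ 13 (mod 17)
3^8 ≡ 13^2 = 169 ≡ 16 (mod 17)
3^16 ≡ 16^2 = 256 ≡ 1 (mod 17)
3^18 = 3^16 * 3^2 ≡ 1 * 9 (mod 17).
1 * 9 = 9 ≡ 9 (mod 17).

9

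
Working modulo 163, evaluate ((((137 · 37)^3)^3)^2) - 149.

99

137 · 37 = 5069 ≡ 16 (mod 163)
(16)^3 ≡ 21 (mod 163)
(21)^3 ≡ 133 (mod 163)
(133)^2 ≡ 85 (mod 163)
85 - 149 = -64 ≡ 99 (mod 163)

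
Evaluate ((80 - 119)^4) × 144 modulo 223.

41

80 - 119 = -39 ≡ 184 (mod 223)
(184)^4 ≡ 39 (mod 223)
39 × 144 = 5616 ≡ 41 (mod 223)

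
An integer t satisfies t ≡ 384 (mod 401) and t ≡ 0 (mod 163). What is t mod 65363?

14018

401⁻¹ mod 163: 401·50 ≡ 1 (mod 163), so 401⁻¹ ≡ 50.
t = 384 + 401·((0 − 384)·50 mod 163) = 384 + 401·34 = 14018.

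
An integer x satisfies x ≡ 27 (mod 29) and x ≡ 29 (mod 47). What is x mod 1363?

29⁻¹ mod 47: 29*13 ≡ 1 (mod 47), so 29⁻¹ ≡ 13.
x = 27 + 29*((29 − 27)*13 mod 47) = 27 + 29*26 = 781.
Check: 781 mod 29 = 27, 781 mod 47 = 29. ✓

781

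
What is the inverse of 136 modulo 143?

102

Apply the Euclidean algorithm and back-substitute:
143 = 1*136 + 7
136 = 19*7 + 3
7 = 2*3 + 1
3 = 3*1 + 0
gcd(136, 143) = 1, so the inverse exists.
Back-substitute for 1:
1 = 1*7 − 2*3
  = −2*136 + 39*7
  = 39*143 − 41*136
So 136⁻¹ ≡ −41 ≡ 102 (mod 143).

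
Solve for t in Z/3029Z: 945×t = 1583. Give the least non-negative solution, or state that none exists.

gcd(945, 3029) = 1, so a unique solution mod 3029 exists.
945⁻¹ ≡ 484 (mod 3029).
t ≡ 484×1583 ≡ 2864 (mod 3029).

2864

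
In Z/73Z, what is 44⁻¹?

73 = 1*44 + 29
44 = 1*29 + 15
29 = 1*15 + 14
15 = 1*14 + 1
14 = 14*1 + 0
gcd(44, 73) = 1, so the inverse exists.
Bézout: 1 = −3*73 + 5*44.
So 44⁻¹ ≡ 5 (mod 73).

5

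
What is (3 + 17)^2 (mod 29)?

23

3 + 17 = 20
(20)^2 ≡ 23 (mod 29)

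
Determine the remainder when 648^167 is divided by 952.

Compute successive squares:
648^1 ≡ 648 (mod 952)
648^2 ≡ 648^2 = 419904 ≡ 72 (mod 952)
648^4 ≡ 72^2 = 5184 ≡ 424 (mod 952)
648^8 ≡ 424^2 = 179776 ≡ 800 (mod 952)
648^16 ≡ 800^2 = 640000 ≡ 256 (mod 952)
648^32 ≡ 256^2 = 65536 ≡ 800 (mod 952)
648^64 ≡ 800^2 = 640000 ≡ 256 (mod 952)
648^128 ≡ 256^2 = 65536 ≡ 800 (mod 952)
648^167 = 648^128 × 648^32 × 648^4 × 648^2 × 648^1 ≡ 800 × 800 × 424 × 72 × 648 (mod 952).
Accumulate the product:
800 × 800 = 640000 ≡ 256
256 × 424 = 108544 ≡ 16
16 × 72 = 1152 ≡ 200
200 × 648 = 129600 ≡ 128

128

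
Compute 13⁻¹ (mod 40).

40 = 3*13 + 1
13 = 13*1 + 0
gcd(13, 40) = 1, so the inverse exists.
Back-substitute for 1:
1 = 1*40 − 3*13
So 13⁻¹ ≡ −3 ≡ 37 (mod 40).

37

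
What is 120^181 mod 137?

2

Using repeated squaring:
181 in binary is 10110101, i.e. 181 = 128 + 32 + 16 + 4 + 1.
120^1 ≡ 120 (mod 137)
120^2 ≡ 120^2 = 14400 ≡ 15 (mod 137)
120^4 ≡ 15^2 = 225 ≡ 88 (mod 137)
120^8 ≡ 88^2 = 7744 ≡ 72 (mod 137)
120^16 ≡ 72^2 = 5184 ≡ 115 (mod 137)
120^32 ≡ 115^2 = 13225 ≡ 73 (mod 137)
120^64 ≡ 73^2 = 5329 ≡ 123 (mod 137)
120^128 ≡ 123^2 = 15129 ≡ 59 (mod 137)
120^181 = 120^128 * 120^32 * 120^16 * 120^4 * 120^1 ≡ 59 * 73 * 115 * 88 * 120 (mod 137).
Accumulate the product:
59 * 73 = 4307 ≡ 60
60 * 115 = 6900 ≡ 50
50 * 88 = 4400 ≡ 16
16 * 120 = 1920 ≡ 2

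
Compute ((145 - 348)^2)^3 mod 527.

145 - 348 = -203 ≡ 324 (mod 527)
(324)^2 ≡ 103 (mod 527)
(103)^3 ≡ 256 (mod 527)

256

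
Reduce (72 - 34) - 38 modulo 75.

0

72 - 34 = 38
38 - 38 = 0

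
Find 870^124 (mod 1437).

Using repeated squaring:
124 in binary is 1111100, i.e. 124 = 64 + 32 + 16 + 8 + 4.
870^1 ≡ 870 (mod 1437)
870^2 ≡ 870^2 = 756900 ≡ 1038 (mod 1437)
870^4 ≡ 1038^2 = 1077444 ≡ 1131 (mod 1437)
870^8 ≡ 1131^2 = 1279161 ≡ 231 (mod 1437)
870^16 ≡ 231^2 = 53361 ≡ 192 (mod 1437)
870^32 ≡ 192^2 = 36864 ≡ 939 (mod 1437)
870^64 ≡ 939^2 = 881721 ≡ 840 (mod 1437)
870^124 = 870^64 × 870^32 × 870^16 × 870^8 × 870^4 ≡ 840 × 939 × 192 × 231 × 1131 (mod 1437).
Accumulate the product:
840 × 939 = 788760 ≡ 1284
1284 × 192 = 246528 ≡ 801
801 × 231 = 185031 ≡ 1095
1095 × 1131 = 1238445 ≡ 1188

1188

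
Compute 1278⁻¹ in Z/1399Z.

1214

1399 = 1*1278 + 121
1278 = 10*121 + 68
121 = 1*68 + 53
68 = 1*53 + 15
53 = 3*15 + 8
15 = 1*8 + 7
8 = 1*7 + 1
7 = 7*1 + 0
gcd(1278, 1399) = 1, so the inverse exists.
Back-substitute for 1:
1 = 1*8 − 1*7
  = −1*15 + 2*8
  = 2*53 − 7*15
  = −7*68 + 9*53
  = 9*121 − 16*68
  = −16*1278 + 169*121
  = 169*1399 − 185*1278
So 1278⁻¹ ≡ −185 ≡ 1214 (mod 1399).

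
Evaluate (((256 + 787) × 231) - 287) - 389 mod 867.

256 + 787 = 1043 ≡ 176 (mod 867)
176 × 231 = 40656 ≡ 774 (mod 867)
774 - 287 = 487
487 - 389 = 98

98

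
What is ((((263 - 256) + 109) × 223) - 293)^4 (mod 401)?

177

263 - 256 = 7
7 + 109 = 116
116 × 223 = 25868 ≡ 204 (mod 401)
204 - 293 = -89 ≡ 312 (mod 401)
(312)^4 ≡ 177 (mod 401)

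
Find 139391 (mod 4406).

2805

139391 = 31·4406 + 2805, so 139391 ≡ 2805 (mod 4406).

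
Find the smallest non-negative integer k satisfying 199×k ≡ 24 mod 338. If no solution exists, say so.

136

gcd(199, 338) = 1, so a unique solution mod 338 exists.
199⁻¹ ≡ 231 (mod 338).
k ≡ 231×24 ≡ 136 (mod 338).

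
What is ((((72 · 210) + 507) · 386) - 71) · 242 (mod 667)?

641

72 · 210 = 15120 ≡ 446 (mod 667)
446 + 507 = 953 ≡ 286 (mod 667)
286 · 386 = 110396 ≡ 341 (mod 667)
341 - 71 = 270
270 · 242 = 65340 ≡ 641 (mod 667)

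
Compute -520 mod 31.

7

-520 = -17·31 + 7, so -520 ≡ 7 (mod 31).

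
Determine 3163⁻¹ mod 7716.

5923

7716 = 2·3163 + 1390
3163 = 2·1390 + 383
1390 = 3·383 + 241
383 = 1·241 + 142
241 = 1·142 + 99
142 = 1·99 + 43
99 = 2·43 + 13
43 = 3·13 + 4
13 = 3·4 + 1
4 = 4·1 + 0
gcd(3163, 7716) = 1, so the inverse exists.
Back-substitute for 1:
1 = 1·13 − 3·4
  = −3·43 + 10·13
  = 10·99 − 23·43
  = −23·142 + 33·99
  = 33·241 − 56·142
  = −56·383 + 89·241
  = 89·1390 − 323·383
  = −323·3163 + 735·1390
  = 735·7716 − 1793·3163
So 3163⁻¹ ≡ −1793 ≡ 5923 (mod 7716).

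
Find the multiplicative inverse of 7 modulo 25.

Apply the Euclidean algorithm and back-substitute:
25 = 3·7 + 4
7 = 1·4 + 3
4 = 1·3 + 1
3 = 3·1 + 0
gcd(7, 25) = 1, so the inverse exists.
Back-substitute for 1:
1 = 1·4 − 1·3
  = −1·7 + 2·4
  = 2·25 − 7·7
So 7⁻¹ ≡ −7 ≡ 18 (mod 25).

18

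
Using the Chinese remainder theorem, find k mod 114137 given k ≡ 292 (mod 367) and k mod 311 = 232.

367⁻¹ mod 311: 367·50 ≡ 1 (mod 311), so 367⁻¹ ≡ 50.
k = 292 + 367·((232 − 292)·50 mod 311) = 292 + 367·110 = 40662.

40662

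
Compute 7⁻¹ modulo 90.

90 = 12*7 + 6
7 = 1*6 + 1
6 = 6*1 + 0
gcd(7, 90) = 1, so the inverse exists.
Back-substitute for 1:
1 = 1*7 − 1*6
  = −1*90 + 13*7
So 7⁻¹ ≡ 13 (mod 90).

13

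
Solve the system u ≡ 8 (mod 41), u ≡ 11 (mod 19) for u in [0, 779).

49

41⁻¹ mod 19: 41*13 ≡ 1 (mod 19), so 41⁻¹ ≡ 13.
u = 8 + 41*((11 − 8)*13 mod 19) = 8 + 41*1 = 49.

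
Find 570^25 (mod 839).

529

Compute successive squares:
570^1 ≡ 570 (mod 839)
570^2 ≡ 570^2 = 324900 ≡ 207 (mod 839)
570^4 ≡ 207^2 = 42849 ≡ 60 (mod 839)
570^8 ≡ 60^2 = 3600 ≡ 244 (mod 839)
570^16 ≡ 244^2 = 59536 ≡ 806 (mod 839)
570^25 = 570^16 * 570^8 * 570^1 ≡ 806 * 244 * 570 (mod 839).
Accumulate the product:
806 * 244 = 196664 ≡ 338
338 * 570 = 192660 ≡ 529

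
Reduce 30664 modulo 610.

30664 = 50×610 + 164, so 30664 ≡ 164 (mod 610).

164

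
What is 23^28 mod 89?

22

23^1 ≡ 23 (mod 89)
23^2 ≡ 23^2 = 529 ≡ 84 (mod 89)
23^4 ≡ 84^2 = 7056 ≡ 25 (mod 89)
23^8 ≡ 25^2 = 625 ≡ 2 (mod 89)
23^16 ≡ 2^2 = 4 (mod 89)
23^28 = 23^16 * 23^8 * 23^4 ≡ 4 * 2 * 25 (mod 89).
Accumulate the product:
4 * 2 = 8
8 * 25 = 200 ≡ 22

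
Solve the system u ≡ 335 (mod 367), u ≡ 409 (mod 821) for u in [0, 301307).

367⁻¹ mod 821: 367×519 ≡ 1 (mod 821), so 367⁻¹ ≡ 519.
u = 335 + 367×((409 − 335)×519 mod 821) = 335 + 367×640 = 235215.

235215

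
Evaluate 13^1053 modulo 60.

1053 in binary is 10000011101, i.e. 1053 = 1024 + 16 + 8 + 4 + 1.
13^1 ≡ 13 (mod 60)
13^2 ≡ 13^2 = 169 ≡ 49 (mod 60)
13^4 ≡ 49^2 = 2401 ≡ 1 (mod 60)
13^8 ≡ 1^2 = 1 (mod 60)
13^16 ≡ 1^2 = 1 (mod 60)
13^32 ≡ 1^2 = 1 (mod 60)
13^64 ≡ 1^2 = 1 (mod 60)
13^128 ≡ 1^2 = 1 (mod 60)
13^256 ≡ 1^2 = 1 (mod 60)
13^512 ≡ 1^2 = 1 (mod 60)
13^1024 ≡ 1^2 = 1 (mod 60)
13^1053 = 13^1024 · 13^16 · 13^8 · 13^4 · 13^1 ≡ 1 · 1 · 1 · 1 · 13 (mod 60).
Accumulate the product:
1 · 1 = 1
1 · 1 = 1
1 · 1 = 1
1 · 13 = 13

13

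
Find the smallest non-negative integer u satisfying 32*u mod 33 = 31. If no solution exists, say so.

2

gcd(32, 33) = 1, so a unique solution mod 33 exists.
32⁻¹ ≡ 32 (mod 33).
u ≡ 32*31 ≡ 2 (mod 33).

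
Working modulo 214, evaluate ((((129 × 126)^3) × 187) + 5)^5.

129 × 126 = 16254 ≡ 204 (mod 214)
(204)^3 ≡ 70 (mod 214)
70 × 187 = 13090 ≡ 36 (mod 214)
36 + 5 = 41
(41)^5 ≡ 25 (mod 214)

25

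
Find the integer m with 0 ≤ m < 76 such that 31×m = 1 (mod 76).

By the extended Euclidean algorithm:
76 = 2·31 + 14
31 = 2·14 + 3
14 = 4·3 + 2
3 = 1·2 + 1
2 = 2·1 + 0
gcd(31, 76) = 1, so the inverse exists.
Bézout: 1 = −11·76 + 27·31.
So 31⁻¹ ≡ 27 (mod 76).

27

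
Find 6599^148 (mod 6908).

2861

148 in binary is 10010100, i.e. 148 = 128 + 16 + 4.
6599^1 ≡ 6599 (mod 6908)
6599^2 ≡ 6599^2 = 43546801 ≡ 5677 (mod 6908)
6599^4 ≡ 5677^2 = 32228329 ≡ 2509 (mod 6908)
6599^8 ≡ 2509^2 = 6295081 ≡ 1893 (mod 6908)
6599^16 ≡ 1893^2 = 3583449 ≡ 5105 (mod 6908)
6599^32 ≡ 5105^2 = 26061025 ≡ 4049 (mod 6908)
6599^64 ≡ 4049^2 = 16394401 ≡ 1717 (mod 6908)
6599^128 ≡ 1717^2 = 2948089 ≡ 5281 (mod 6908)
6599^148 = 6599^128 × 6599^16 × 6599^4 ≡ 5281 × 5105 × 2509 (mod 6908).
Accumulate the product:
5281 × 5105 = 26959505 ≡ 4489
4489 × 2509 = 11262901 ≡ 2861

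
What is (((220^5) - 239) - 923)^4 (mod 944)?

560

(220)^5 ≡ 208 (mod 944)
208 - 239 = -31 ≡ 913 (mod 944)
913 - 923 = -10 ≡ 934 (mod 944)
(934)^4 ≡ 560 (mod 944)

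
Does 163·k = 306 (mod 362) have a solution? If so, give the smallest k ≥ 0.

gcd(163, 362) = 1, so a unique solution mod 362 exists.
163⁻¹ ≡ 191 (mod 362).
k ≡ 191·306 ≡ 164 (mod 362).

164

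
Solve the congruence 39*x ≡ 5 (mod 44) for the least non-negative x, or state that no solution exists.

43

gcd(39, 44) = 1, so a unique solution mod 44 exists.
39⁻¹ ≡ 35 (mod 44).
x ≡ 35*5 ≡ 43 (mod 44).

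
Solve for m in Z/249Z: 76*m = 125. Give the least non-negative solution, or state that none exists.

77

gcd(76, 249) = 1, so a unique solution mod 249 exists.
76⁻¹ ≡ 154 (mod 249).
m ≡ 154*125 ≡ 77 (mod 249).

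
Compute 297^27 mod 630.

153

27 in binary is 11011, i.e. 27 = 16 + 8 + 2 + 1.
297^1 ≡ 297 (mod 630)
297^2 ≡ 297^2 = 88209 ≡ 9 (mod 630)
297^4 ≡ 9^2 = 81 (mod 630)
297^8 ≡ 81^2 = 6561 ≡ 261 (mod 630)
297^16 ≡ 261^2 = 68121 ≡ 81 (mod 630)
297^27 = 297^16 · 297^8 · 297^2 · 297^1 ≡ 81 · 261 · 9 · 297 (mod 630).
Accumulate the product:
81 · 261 = 21141 ≡ 351
351 · 9 = 3159 ≡ 9
9 · 297 = 2673 ≡ 153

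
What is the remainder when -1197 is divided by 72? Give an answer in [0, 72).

27

-1197 = -17×72 + 27, so -1197 ≡ 27 (mod 72).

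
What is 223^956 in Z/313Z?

956 in binary is 1110111100, i.e. 956 = 512 + 256 + 128 + 32 + 16 + 8 + 4.
223^1 ≡ 223 (mod 313)
223^2 ≡ 223^2 = 49729 ≡ 275 (mod 313)
223^4 ≡ 275^2 = 75625 ≡ 192 (mod 313)
223^8 ≡ 192^2 = 36864 ≡ 243 (mod 313)
223^16 ≡ 243^2 = 59049 ≡ 205 (mod 313)
223^32 ≡ 205^2 = 42025 ≡ 83 (mod 313)
223^64 ≡ 83^2 = 6889 ≡ 3 (mod 313)
223^128 ≡ 3^2 = 9 (mod 313)
223^256 ≡ 9^2 = 81 (mod 313)
223^512 ≡ 81^2 = 6561 ≡ 301 (mod 313)
223^956 = 223^512 * 223^256 * 223^128 * 223^32 * 223^16 * 223^8 * 223^4 ≡ 301 * 81 * 9 * 83 * 205 * 243 * 192 (mod 313).
Accumulate the product:
301 * 81 = 24381 ≡ 280
280 * 9 = 2520 ≡ 16
16 * 83 = 1328 ≡ 76
76 * 205 = 15580 ≡ 243
243 * 243 = 59049 ≡ 205
205 * 192 = 39360 ≡ 235

235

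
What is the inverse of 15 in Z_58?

58 = 3·15 + 13
15 = 1·13 + 2
13 = 6·2 + 1
2 = 2·1 + 0
gcd(15, 58) = 1, so the inverse exists.
Back-substitute for 1:
1 = 1·13 − 6·2
  = −6·15 + 7·13
  = 7·58 − 27·15
So 15⁻¹ ≡ −27 ≡ 31 (mod 58).

31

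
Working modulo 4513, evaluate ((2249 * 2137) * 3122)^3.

2173

2249 * 2137 = 4806113 ≡ 4281 (mod 4513)
4281 * 3122 = 13365282 ≡ 2289 (mod 4513)
(2289)^3 ≡ 2173 (mod 4513)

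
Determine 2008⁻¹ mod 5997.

Run the extended Euclidean algorithm:
5997 = 2*2008 + 1981
2008 = 1*1981 + 27
1981 = 73*27 + 10
27 = 2*10 + 7
10 = 1*7 + 3
7 = 2*3 + 1
3 = 3*1 + 0
gcd(2008, 5997) = 1, so the inverse exists.
Back-substitute for 1:
1 = 1*7 − 2*3
  = −2*10 + 3*7
  = 3*27 − 8*10
  = −8*1981 + 587*27
  = 587*2008 − 595*1981
  = −595*5997 + 1777*2008
So 2008⁻¹ ≡ 1777 (mod 5997).

1777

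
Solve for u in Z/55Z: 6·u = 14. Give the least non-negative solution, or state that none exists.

39

gcd(6, 55) = 1, so a unique solution mod 55 exists.
6⁻¹ ≡ 46 (mod 55).
u ≡ 46·14 ≡ 39 (mod 55).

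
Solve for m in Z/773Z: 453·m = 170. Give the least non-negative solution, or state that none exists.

gcd(453, 773) = 1, so a unique solution mod 773 exists.
453⁻¹ ≡ 186 (mod 773).
m ≡ 186·170 ≡ 700 (mod 773).

700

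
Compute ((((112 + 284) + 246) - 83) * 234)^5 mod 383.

112 + 284 = 396 ≡ 13 (mod 383)
13 + 246 = 259
259 - 83 = 176
176 * 234 = 41184 ≡ 203 (mod 383)
(203)^5 ≡ 336 (mod 383)

336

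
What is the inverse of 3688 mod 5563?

2602

Run the extended Euclidean algorithm:
5563 = 1*3688 + 1875
3688 = 1*1875 + 1813
1875 = 1*1813 + 62
1813 = 29*62 + 15
62 = 4*15 + 2
15 = 7*2 + 1
2 = 2*1 + 0
gcd(3688, 5563) = 1, so the inverse exists.
Bézout: 1 = −1725*5563 + 2602*3688.
So 3688⁻¹ ≡ 2602 (mod 5563).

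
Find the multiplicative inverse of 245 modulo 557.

557 = 2*245 + 67
245 = 3*67 + 44
67 = 1*44 + 23
44 = 1*23 + 21
23 = 1*21 + 2
21 = 10*2 + 1
2 = 2*1 + 0
gcd(245, 557) = 1, so the inverse exists.
Back-substitute for 1:
1 = 1*21 − 10*2
  = −10*23 + 11*21
  = 11*44 − 21*23
  = −21*67 + 32*44
  = 32*245 − 117*67
  = −117*557 + 266*245
So 245⁻¹ ≡ 266 (mod 557).

266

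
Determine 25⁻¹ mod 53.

53 = 2×25 + 3
25 = 8×3 + 1
3 = 3×1 + 0
gcd(25, 53) = 1, so the inverse exists.
Bézout: 1 = −8×53 + 17×25.
So 25⁻¹ ≡ 17 (mod 53).

17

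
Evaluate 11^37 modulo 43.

35

By square-and-multiply:
11^1 ≡ 11 (mod 43)
11^2 ≡ 11^2 = 121 ≡ 35 (mod 43)
11^4 ≡ 35^2 = 1225 ≡ 21 (mod 43)
11^8 ≡ 21^2 = 441 ≡ 11 (mod 43)
11^16 ≡ 11^2 = 121 ≡ 35 (mod 43)
11^32 ≡ 35^2 = 1225 ≡ 21 (mod 43)
11^37 = 11^32 * 11^4 * 11^1 ≡ 21 * 21 * 11 (mod 43).
Accumulate the product:
21 * 21 = 441 ≡ 11
11 * 11 = 121 ≡ 35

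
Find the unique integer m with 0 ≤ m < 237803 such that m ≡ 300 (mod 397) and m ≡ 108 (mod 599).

134883

397⁻¹ mod 599: 397×513 ≡ 1 (mod 599), so 397⁻¹ ≡ 513.
m = 300 + 397×((108 − 300)×513 mod 599) = 300 + 397×339 = 134883.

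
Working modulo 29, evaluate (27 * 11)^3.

24

27 * 11 = 297 ≡ 7 (mod 29)
(7)^3 ≡ 24 (mod 29)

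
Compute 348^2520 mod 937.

Using repeated squaring:
2520 in binary is 100111011000, i.e. 2520 = 2048 + 256 + 128 + 64 + 16 + 8.
348^1 ≡ 348 (mod 937)
348^2 ≡ 348^2 = 121104 ≡ 231 (mod 937)
348^4 ≡ 231^2 = 53361 ≡ 889 (mod 937)
348^8 ≡ 889^2 = 790321 ≡ 430 (mod 937)
348^16 ≡ 430^2 = 184900 ≡ 311 (mod 937)
348^32 ≡ 311^2 = 96721 ≡ 210 (mod 937)
348^64 ≡ 210^2 = 44100 ≡ 61 (mod 937)
348^128 ≡ 61^2 = 3721 ≡ 910 (mod 937)
348^256 ≡ 910^2 = 828100 ≡ 729 (mod 937)
348^512 ≡ 729^2 = 531441 ≡ 162 (mod 937)
348^1024 ≡ 162^2 = 26244 ≡ 8 (mod 937)
348^2048 ≡ 8^2 = 64 (mod 937)
348^2520 = 348^2048 · 348^256 · 348^128 · 348^64 · 348^16 · 348^8 ≡ 64 · 729 · 910 · 61 · 311 · 430 (mod 937).
Accumulate the product:
64 · 729 = 46656 ≡ 743
743 · 910 = 676130 ≡ 553
553 · 61 = 33733 ≡ 1
1 · 311 = 311
311 · 430 = 133730 ≡ 676

676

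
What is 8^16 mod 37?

26

8^1 ≡ 8 (mod 37)
8^2 ≡ 8^2 = 64 ≡ 27 (mod 37)
8^4 ≡ 27^2 = 729 ≡ 26 (mod 37)
8^8 ≡ 26^2 = 676 ≡ 10 (mod 37)
8^16 ≡ 10^2 = 100 ≡ 26 (mod 37)
So 8^16 ≡ 26 (mod 37).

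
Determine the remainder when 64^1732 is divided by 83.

23

1732 in binary is 11011000100, i.e. 1732 = 1024 + 512 + 128 + 64 + 4.
64^1 ≡ 64 (mod 83)
64^2 ≡ 64^2 = 4096 ≡ 29 (mod 83)
64^4 ≡ 29^2 = 841 ≡ 11 (mod 83)
64^8 ≡ 11^2 = 121 ≡ 38 (mod 83)
64^16 ≡ 38^2 = 1444 ≡ 33 (mod 83)
64^32 ≡ 33^2 = 1089 ≡ 10 (mod 83)
64^64 ≡ 10^2 = 100 ≡ 17 (mod 83)
64^128 ≡ 17^2 = 289 ≡ 40 (mod 83)
64^256 ≡ 40^2 = 1600 ≡ 23 (mod 83)
64^512 ≡ 23^2 = 529 ≡ 31 (mod 83)
64^1024 ≡ 31^2 = 961 ≡ 48 (mod 83)
64^1732 = 64^1024 * 64^512 * 64^128 * 64^64 * 64^4 ≡ 48 * 31 * 40 * 17 * 11 (mod 83).
Accumulate the product:
48 * 31 = 1488 ≡ 77
77 * 40 = 3080 ≡ 9
9 * 17 = 153 ≡ 70
70 * 11 = 770 ≡ 23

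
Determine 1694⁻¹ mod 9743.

Apply the Euclidean algorithm and back-substitute:
9743 = 5*1694 + 1273
1694 = 1*1273 + 421
1273 = 3*421 + 10
421 = 42*10 + 1
10 = 10*1 + 0
gcd(1694, 9743) = 1, so the inverse exists.
Bézout: 1 = −169*9743 + 972*1694.
So 1694⁻¹ ≡ 972 (mod 9743).

972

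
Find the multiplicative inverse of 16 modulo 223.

Run the extended Euclidean algorithm:
223 = 13×16 + 15
16 = 1×15 + 1
15 = 15×1 + 0
gcd(16, 223) = 1, so the inverse exists.
Back-substitute for 1:
1 = 1×16 − 1×15
  = −1×223 + 14×16
So 16⁻¹ ≡ 14 (mod 223).

14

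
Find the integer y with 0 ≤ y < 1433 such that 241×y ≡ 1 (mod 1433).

1213

Run the extended Euclidean algorithm:
1433 = 5×241 + 228
241 = 1×228 + 13
228 = 17×13 + 7
13 = 1×7 + 6
7 = 1×6 + 1
6 = 6×1 + 0
gcd(241, 1433) = 1, so the inverse exists.
Bézout: 1 = 37×1433 − 220×241.
So 241⁻¹ ≡ −220 ≡ 1213 (mod 1433).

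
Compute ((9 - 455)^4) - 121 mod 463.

60

9 - 455 = -446 ≡ 17 (mod 463)
(17)^4 ≡ 181 (mod 463)
181 - 121 = 60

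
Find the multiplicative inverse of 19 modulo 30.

30 = 1·19 + 11
19 = 1·11 + 8
11 = 1·8 + 3
8 = 2·3 + 2
3 = 1·2 + 1
2 = 2·1 + 0
gcd(19, 30) = 1, so the inverse exists.
Back-substitute for 1:
1 = 1·3 − 1·2
  = −1·8 + 3·3
  = 3·11 − 4·8
  = −4·19 + 7·11
  = 7·30 − 11·19
So 19⁻¹ ≡ −11 ≡ 19 (mod 30).

19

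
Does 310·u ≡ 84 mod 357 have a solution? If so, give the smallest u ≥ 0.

21

gcd(310, 357) = 1, so a unique solution mod 357 exists.
310⁻¹ ≡ 319 (mod 357).
u ≡ 319·84 ≡ 21 (mod 357).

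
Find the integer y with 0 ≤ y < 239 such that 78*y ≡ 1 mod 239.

239 = 3×78 + 5
78 = 15×5 + 3
5 = 1×3 + 2
3 = 1×2 + 1
2 = 2×1 + 0
gcd(78, 239) = 1, so the inverse exists.
Bézout: 1 = −31×239 + 95×78.
So 78⁻¹ ≡ 95 (mod 239).

95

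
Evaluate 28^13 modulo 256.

0

Compute successive squares:
28^1 ≡ 28 (mod 256)
28^2 ≡ 28^2 = 784 ≡ 16 (mod 256)
28^4 ≡ 16^2 = 256 ≡ 0 (mod 256)
28^8 ≡ 0^2 = 0 (mod 256)
28^13 = 28^8 · 28^4 · 28^1 ≡ 0 · 0 · 28 (mod 256).
Accumulate the product:
0 · 0 = 0
0 · 28 = 0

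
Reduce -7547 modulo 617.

-7547 = -13*617 + 474, so -7547 ≡ 474 (mod 617).

474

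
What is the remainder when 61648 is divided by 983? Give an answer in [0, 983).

702

61648 = 62*983 + 702, so 61648 ≡ 702 (mod 983).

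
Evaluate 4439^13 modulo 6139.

13 in binary is 1101, i.e. 13 = 8 + 4 + 1.
4439^1 ≡ 4439 (mod 6139)
4439^2 ≡ 4439^2 = 19704721 ≡ 4670 (mod 6139)
4439^4 ≡ 4670^2 = 21808900 ≡ 3172 (mod 6139)
4439^8 ≡ 3172^2 = 10061584 ≡ 5902 (mod 6139)
4439^13 = 4439^8 * 4439^4 * 4439^1 ≡ 5902 * 3172 * 4439 (mod 6139).
Accumulate the product:
5902 * 3172 = 18721144 ≡ 3333
3333 * 4439 = 14795187 ≡ 197

197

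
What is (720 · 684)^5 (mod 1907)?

664

720 · 684 = 492480 ≡ 474 (mod 1907)
(474)^5 ≡ 664 (mod 1907)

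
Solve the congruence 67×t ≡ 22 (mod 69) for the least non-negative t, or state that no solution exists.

gcd(67, 69) = 1, so a unique solution mod 69 exists.
67⁻¹ ≡ 34 (mod 69).
t ≡ 34×22 ≡ 58 (mod 69).

58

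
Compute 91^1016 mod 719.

Using repeated squaring:
91^1 ≡ 91 (mod 719)
91^2 ≡ 91^2 = 8281 ≡ 372 (mod 719)
91^4 ≡ 372^2 = 138384 ≡ 336 (mod 719)
91^8 ≡ 336^2 = 112896 ≡ 13 (mod 719)
91^16 ≡ 13^2 = 169 (mod 719)
91^32 ≡ 169^2 = 28561 ≡ 520 (mod 719)
91^64 ≡ 520^2 = 270400 ≡ 56 (mod 719)
91^128 ≡ 56^2 = 3136 ≡ 260 (mod 719)
91^256 ≡ 260^2 = 67600 ≡ 14 (mod 719)
91^512 ≡ 14^2 = 196 (mod 719)
91^1016 = 91^512 × 91^256 × 91^128 × 91^64 × 91^32 × 91^16 × 91^8 ≡ 196 × 14 × 260 × 56 × 520 × 169 × 13 (mod 719).
Accumulate the product:
196 × 14 = 2744 ≡ 587
587 × 260 = 152620 ≡ 192
192 × 56 = 10752 ≡ 686
686 × 520 = 356720 ≡ 96
96 × 169 = 16224 ≡ 406
406 × 13 = 5278 ≡ 245

245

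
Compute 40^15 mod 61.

11

Using repeated squaring:
15 in binary is 1111, i.e. 15 = 8 + 4 + 2 + 1.
40^1 ≡ 40 (mod 61)
40^2 ≡ 40^2 = 1600 ≡ 14 (mod 61)
40^4 ≡ 14^2 = 196 ≡ 13 (mod 61)
40^8 ≡ 13^2 = 169 ≡ 47 (mod 61)
40^15 = 40^8 × 40^4 × 40^2 × 40^1 ≡ 47 × 13 × 14 × 40 (mod 61).
Accumulate the product:
47 × 13 = 611 ≡ 1
1 × 14 = 14
14 × 40 = 560 ≡ 11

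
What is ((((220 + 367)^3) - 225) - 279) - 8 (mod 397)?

220 + 367 = 587 ≡ 190 (mod 397)
(190)^3 ≡ 31 (mod 397)
31 - 225 = -194 ≡ 203 (mod 397)
203 - 279 = -76 ≡ 321 (mod 397)
321 - 8 = 313

313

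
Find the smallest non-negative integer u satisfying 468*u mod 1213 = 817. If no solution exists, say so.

gcd(468, 1213) = 1, so a unique solution mod 1213 exists.
468⁻¹ ≡ 1086 (mod 1213).
u ≡ 1086*817 ≡ 559 (mod 1213).

559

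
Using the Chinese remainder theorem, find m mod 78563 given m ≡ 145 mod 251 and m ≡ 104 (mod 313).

9181

251⁻¹ mod 313: 251*106 ≡ 1 (mod 313), so 251⁻¹ ≡ 106.
m = 145 + 251*((104 − 145)*106 mod 313) = 145 + 251*36 = 9181.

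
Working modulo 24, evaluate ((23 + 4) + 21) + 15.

23 + 4 = 27 ≡ 3 (mod 24)
3 + 21 = 24 ≡ 0 (mod 24)
0 + 15 = 15

15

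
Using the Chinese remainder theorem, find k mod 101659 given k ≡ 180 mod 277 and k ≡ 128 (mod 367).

277⁻¹ mod 367: 277·53 ≡ 1 (mod 367), so 277⁻¹ ≡ 53.
k = 180 + 277·((128 − 180)·53 mod 367) = 180 + 277·180 = 50040.
Check: 50040 mod 277 = 180, 50040 mod 367 = 128. ✓

50040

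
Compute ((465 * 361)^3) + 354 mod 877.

465 * 361 = 167865 ≡ 358 (mod 877)
(358)^3 ≡ 703 (mod 877)
703 + 354 = 1057 ≡ 180 (mod 877)

180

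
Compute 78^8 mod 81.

0

By square-and-multiply:
78^1 ≡ 78 (mod 81)
78^2 ≡ 78^2 = 6084 ≡ 9 (mod 81)
78^4 ≡ 9^2 = 81 ≡ 0 (mod 81)
78^8 ≡ 0^2 = 0 (mod 81)
So 78^8 ≡ 0 (mod 81).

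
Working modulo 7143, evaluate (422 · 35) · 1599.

422 · 35 = 14770 ≡ 484 (mod 7143)
484 · 1599 = 773916 ≡ 2472 (mod 7143)

2472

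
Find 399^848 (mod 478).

273

By square-and-multiply:
848 in binary is 1101010000, i.e. 848 = 512 + 256 + 64 + 16.
399^1 ≡ 399 (mod 478)
399^2 ≡ 399^2 = 159201 ≡ 27 (mod 478)
399^4 ≡ 27^2 = 729 ≡ 251 (mod 478)
399^8 ≡ 251^2 = 63001 ≡ 383 (mod 478)
399^16 ≡ 383^2 = 146689 ≡ 421 (mod 478)
399^32 ≡ 421^2 = 177241 ≡ 381 (mod 478)
399^64 ≡ 381^2 = 145161 ≡ 327 (mod 478)
399^128 ≡ 327^2 = 106929 ≡ 335 (mod 478)
399^256 ≡ 335^2 = 112225 ≡ 373 (mod 478)
399^512 ≡ 373^2 = 139129 ≡ 31 (mod 478)
399^848 = 399^512 * 399^256 * 399^64 * 399^16 ≡ 31 * 373 * 327 * 421 (mod 478).
Accumulate the product:
31 * 373 = 11563 ≡ 91
91 * 327 = 29757 ≡ 121
121 * 421 = 50941 ≡ 273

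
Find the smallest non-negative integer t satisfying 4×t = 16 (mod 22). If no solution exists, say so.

gcd(4, 22) = 2, and 2 | 16, so solutions exist.
Divide through by 2: 2×t mod 11 = 8.
2⁻¹ ≡ 6 (mod 11).
t ≡ 6×8 ≡ 4 (mod 11).
The smallest non-negative solution is t = 4.

4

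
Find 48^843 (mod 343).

146

48^1 ≡ 48 (mod 343)
48^2 ≡ 48^2 = 2304 ≡ 246 (mod 343)
48^4 ≡ 246^2 = 60516 ≡ 148 (mod 343)
48^8 ≡ 148^2 = 21904 ≡ 295 (mod 343)
48^16 ≡ 295^2 = 87025 ≡ 246 (mod 343)
48^32 ≡ 246^2 = 60516 ≡ 148 (mod 343)
48^64 ≡ 148^2 = 21904 ≡ 295 (mod 343)
48^128 ≡ 295^2 = 87025 ≡ 246 (mod 343)
48^256 ≡ 246^2 = 60516 ≡ 148 (mod 343)
48^512 ≡ 148^2 = 21904 ≡ 295 (mod 343)
48^843 = 48^512 * 48^256 * 48^64 * 48^8 * 48^2 * 48^1 ≡ 295 * 148 * 295 * 295 * 246 * 48 (mod 343).
Accumulate the product:
295 * 148 = 43660 ≡ 99
99 * 295 = 29205 ≡ 50
50 * 295 = 14750 ≡ 1
1 * 246 = 246
246 * 48 = 11808 ≡ 146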